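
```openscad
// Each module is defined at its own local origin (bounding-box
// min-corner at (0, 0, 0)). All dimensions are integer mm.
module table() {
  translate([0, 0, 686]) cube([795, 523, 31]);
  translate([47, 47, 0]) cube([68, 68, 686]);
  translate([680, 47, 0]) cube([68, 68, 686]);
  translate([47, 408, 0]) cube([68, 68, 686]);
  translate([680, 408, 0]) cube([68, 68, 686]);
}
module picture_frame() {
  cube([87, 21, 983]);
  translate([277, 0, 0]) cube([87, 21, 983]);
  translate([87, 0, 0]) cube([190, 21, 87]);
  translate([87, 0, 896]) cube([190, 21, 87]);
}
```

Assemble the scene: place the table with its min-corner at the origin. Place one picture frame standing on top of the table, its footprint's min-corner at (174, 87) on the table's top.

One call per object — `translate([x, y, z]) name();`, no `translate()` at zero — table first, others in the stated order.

table();
translate([174, 87, 717]) picture_frame();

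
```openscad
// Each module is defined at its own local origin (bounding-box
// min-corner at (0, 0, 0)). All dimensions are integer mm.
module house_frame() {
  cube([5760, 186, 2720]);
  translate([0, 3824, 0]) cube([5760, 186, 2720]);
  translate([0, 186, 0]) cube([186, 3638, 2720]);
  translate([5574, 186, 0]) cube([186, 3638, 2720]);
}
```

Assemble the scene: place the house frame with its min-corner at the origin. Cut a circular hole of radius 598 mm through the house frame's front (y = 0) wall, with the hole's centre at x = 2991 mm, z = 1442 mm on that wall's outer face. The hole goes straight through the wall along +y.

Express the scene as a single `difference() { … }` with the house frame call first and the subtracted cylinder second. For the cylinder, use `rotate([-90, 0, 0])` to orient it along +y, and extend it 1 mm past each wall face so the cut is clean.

difference() {
  house_frame();
  translate([2991, -1, 1442]) rotate([-90, 0, 0]) cylinder(h = 188, r = 598);
}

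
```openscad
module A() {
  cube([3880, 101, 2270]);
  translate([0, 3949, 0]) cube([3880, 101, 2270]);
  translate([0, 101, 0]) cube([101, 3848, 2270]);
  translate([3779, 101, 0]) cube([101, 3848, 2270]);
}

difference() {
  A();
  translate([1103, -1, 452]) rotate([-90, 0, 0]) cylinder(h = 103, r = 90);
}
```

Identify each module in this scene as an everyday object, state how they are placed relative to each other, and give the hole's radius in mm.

The subtracted cylinder has r = 90 mm.

A is a house frame. The house frame has a circular hole through its front wall. The hole's radius is 90 mm.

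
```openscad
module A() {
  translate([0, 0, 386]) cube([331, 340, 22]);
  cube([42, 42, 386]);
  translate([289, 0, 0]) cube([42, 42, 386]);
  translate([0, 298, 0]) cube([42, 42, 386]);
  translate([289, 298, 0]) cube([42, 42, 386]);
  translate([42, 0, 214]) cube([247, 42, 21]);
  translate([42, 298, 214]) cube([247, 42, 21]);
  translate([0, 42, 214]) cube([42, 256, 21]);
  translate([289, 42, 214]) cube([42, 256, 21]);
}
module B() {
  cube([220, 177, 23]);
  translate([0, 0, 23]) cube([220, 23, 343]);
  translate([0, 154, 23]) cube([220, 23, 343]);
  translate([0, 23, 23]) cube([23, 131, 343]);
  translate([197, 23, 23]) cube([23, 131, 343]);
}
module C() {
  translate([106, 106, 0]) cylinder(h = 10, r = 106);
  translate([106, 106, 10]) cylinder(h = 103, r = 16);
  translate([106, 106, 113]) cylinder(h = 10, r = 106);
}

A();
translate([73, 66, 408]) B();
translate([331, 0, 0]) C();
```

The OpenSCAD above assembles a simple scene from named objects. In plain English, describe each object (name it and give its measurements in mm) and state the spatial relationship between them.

A is a four-legged stool. The seat is 331×340 mm, 22 mm thick, top at z = 408 mm. It stands on four square legs, each 42×42 mm in cross-section, from z = 0 to the seat underside, each flush with a corner of the seat. Four stretchers, 42 mm wide and 21 mm tall, connect adjacent legs with their undersides at z = 214 mm, each running between the inner faces of the legs it joins and aligned with the legs' outer faces on the other axis.

B is an open storage box with external size 220×177×366 mm and wall thickness 23 mm (the base is also 23 mm thick). The base covers the whole footprint; the four walls stand on the base, with the y-facing walls full-width and the x-facing walls fitting between their inner faces.

C is a spool: two coaxial disc flanges of radius 106 mm and thickness 10 mm, joined by a core cylinder of radius 16 mm and height 103 mm. The lower flange rests on z = 0 and the three cylinders share a vertical axis.

The open box is on top of the stool. The spool is against the stool's +x side, with their −y faces flush.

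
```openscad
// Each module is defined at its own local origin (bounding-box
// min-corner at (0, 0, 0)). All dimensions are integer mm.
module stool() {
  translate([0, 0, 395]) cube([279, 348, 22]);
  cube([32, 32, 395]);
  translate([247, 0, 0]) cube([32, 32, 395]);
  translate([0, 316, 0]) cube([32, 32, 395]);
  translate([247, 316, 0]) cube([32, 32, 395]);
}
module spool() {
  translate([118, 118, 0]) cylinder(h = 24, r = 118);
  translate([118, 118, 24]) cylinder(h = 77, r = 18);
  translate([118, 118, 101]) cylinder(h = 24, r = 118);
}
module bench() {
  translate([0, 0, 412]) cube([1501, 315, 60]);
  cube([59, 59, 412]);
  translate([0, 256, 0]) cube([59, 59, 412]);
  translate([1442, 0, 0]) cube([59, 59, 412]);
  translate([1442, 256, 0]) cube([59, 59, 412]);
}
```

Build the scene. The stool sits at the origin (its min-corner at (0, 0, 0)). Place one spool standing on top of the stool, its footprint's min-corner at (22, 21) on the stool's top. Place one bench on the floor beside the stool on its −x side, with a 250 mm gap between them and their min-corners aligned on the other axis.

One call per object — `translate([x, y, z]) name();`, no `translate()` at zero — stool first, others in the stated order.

stool();
translate([22, 21, 417]) spool();
translate([-1751, 0, 0]) bench();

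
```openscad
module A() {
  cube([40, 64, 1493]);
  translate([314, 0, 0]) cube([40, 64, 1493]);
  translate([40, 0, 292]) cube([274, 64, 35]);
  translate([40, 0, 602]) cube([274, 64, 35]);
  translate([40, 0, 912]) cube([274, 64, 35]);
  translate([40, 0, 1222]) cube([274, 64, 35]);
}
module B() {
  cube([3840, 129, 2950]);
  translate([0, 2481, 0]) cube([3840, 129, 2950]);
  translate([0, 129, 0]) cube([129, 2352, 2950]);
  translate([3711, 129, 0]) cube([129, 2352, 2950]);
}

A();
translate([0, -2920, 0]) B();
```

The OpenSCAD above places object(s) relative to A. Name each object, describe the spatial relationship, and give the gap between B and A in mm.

The house frame's nearest face is 310 mm from the ladder's −y face.

A is a ladder. B is a house frame. The house frame is on the floor beside the ladder on its −y side. The gap between the house frame and the ladder is 310 mm.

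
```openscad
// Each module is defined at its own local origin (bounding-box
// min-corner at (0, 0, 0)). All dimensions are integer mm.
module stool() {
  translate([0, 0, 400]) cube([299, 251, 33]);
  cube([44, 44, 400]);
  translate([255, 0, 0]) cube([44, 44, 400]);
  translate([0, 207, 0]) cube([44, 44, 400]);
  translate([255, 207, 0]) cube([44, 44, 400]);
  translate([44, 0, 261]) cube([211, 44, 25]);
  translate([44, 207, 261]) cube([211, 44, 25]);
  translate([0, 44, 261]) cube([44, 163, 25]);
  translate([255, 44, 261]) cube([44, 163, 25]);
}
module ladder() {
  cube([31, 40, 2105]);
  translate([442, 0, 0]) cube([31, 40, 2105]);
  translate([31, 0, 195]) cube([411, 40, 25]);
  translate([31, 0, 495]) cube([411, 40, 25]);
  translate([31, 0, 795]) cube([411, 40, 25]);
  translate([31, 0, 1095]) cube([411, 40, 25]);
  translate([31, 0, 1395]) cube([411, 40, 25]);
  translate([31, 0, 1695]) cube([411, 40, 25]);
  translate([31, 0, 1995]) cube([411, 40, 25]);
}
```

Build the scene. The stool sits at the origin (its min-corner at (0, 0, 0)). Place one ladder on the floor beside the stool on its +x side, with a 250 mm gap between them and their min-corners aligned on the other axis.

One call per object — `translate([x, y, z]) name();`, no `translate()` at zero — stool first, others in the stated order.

stool();
translate([549, 0, 0]) ladder();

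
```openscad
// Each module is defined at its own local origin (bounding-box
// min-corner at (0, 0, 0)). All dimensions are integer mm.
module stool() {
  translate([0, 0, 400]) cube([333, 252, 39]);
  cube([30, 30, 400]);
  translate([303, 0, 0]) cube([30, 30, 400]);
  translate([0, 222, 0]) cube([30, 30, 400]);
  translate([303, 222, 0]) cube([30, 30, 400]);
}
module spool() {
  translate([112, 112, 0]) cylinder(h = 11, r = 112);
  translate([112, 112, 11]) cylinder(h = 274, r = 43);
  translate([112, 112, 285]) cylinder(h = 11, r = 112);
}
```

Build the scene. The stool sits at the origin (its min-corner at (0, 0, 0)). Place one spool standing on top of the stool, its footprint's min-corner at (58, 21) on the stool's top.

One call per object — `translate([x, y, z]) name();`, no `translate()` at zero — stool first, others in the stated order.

stool();
translate([58, 21, 439]) spool();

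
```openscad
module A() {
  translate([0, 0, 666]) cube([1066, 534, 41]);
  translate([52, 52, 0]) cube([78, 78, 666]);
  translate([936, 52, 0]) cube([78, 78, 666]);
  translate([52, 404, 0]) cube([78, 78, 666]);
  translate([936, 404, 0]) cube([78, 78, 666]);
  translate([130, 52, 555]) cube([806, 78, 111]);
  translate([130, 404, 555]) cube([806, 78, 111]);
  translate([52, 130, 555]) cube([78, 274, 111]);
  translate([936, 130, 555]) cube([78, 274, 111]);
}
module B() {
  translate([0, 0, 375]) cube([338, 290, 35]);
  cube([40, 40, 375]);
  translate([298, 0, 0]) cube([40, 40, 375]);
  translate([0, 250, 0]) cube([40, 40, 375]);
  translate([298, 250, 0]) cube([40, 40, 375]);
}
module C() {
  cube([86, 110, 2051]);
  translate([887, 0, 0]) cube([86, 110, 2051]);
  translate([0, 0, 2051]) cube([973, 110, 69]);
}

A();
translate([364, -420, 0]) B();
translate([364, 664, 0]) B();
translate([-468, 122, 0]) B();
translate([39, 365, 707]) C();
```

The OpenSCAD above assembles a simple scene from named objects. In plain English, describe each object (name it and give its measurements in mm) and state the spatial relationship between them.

A is a table with a 1066×534 mm rectangular top, 41 mm thick, top surface at z = 707 mm, supported by four 78×78 mm square legs, each inset 52 mm from the nearest pair of top edges, running from the floor. Four apron rails, 78 mm thick and 111 mm tall, run between adjacent legs with their top edges flush with the underside of the top and their outer faces flush with the legs' outer faces.

B is a simple wooden stool: a rectangular seat 338 mm (x) by 290 mm (y), 35 mm thick, top face at z = 410 mm, on four square legs, each 40×40 mm in cross-section. The legs rest on z = 0, each flush with a corner of the seat.

C is a door frame. The clear opening is 801 mm wide and 2051 mm high. Two 86 mm wide jambs, 110 mm deep, stand either side of the opening from the floor to the top of the opening. A 69 mm thick head sits across the top of both jambs, spanning the full outside width of the frame.

Three stools sit around the table at the −y, +y, −x sides. The door frame is on top of the table.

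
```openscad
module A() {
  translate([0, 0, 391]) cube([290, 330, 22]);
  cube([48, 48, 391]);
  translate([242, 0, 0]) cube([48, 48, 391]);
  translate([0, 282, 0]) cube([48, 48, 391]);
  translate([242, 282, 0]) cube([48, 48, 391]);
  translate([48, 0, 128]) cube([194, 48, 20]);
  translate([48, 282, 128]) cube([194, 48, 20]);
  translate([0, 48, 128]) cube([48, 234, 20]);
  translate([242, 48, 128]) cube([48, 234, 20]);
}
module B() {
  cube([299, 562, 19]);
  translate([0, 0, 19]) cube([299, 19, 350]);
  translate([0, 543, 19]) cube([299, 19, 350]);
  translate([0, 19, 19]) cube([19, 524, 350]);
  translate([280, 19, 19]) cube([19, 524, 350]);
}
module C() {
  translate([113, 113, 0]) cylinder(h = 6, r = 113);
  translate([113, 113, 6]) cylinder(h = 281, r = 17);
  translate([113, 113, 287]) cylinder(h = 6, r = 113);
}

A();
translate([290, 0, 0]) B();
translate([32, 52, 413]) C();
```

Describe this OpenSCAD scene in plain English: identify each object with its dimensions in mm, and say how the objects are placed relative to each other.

A is a four-legged stool. The seat is 290×330 mm, 22 mm thick, top at z = 413 mm. It stands on four square legs, each 48×48 mm in cross-section, from z = 0 to the seat underside, each flush with a corner of the seat. Four stretchers, 48 mm wide and 20 mm tall, connect adjacent legs with their undersides at z = 128 mm, each running between the inner faces of the legs it joins and aligned with the legs' outer faces on the other axis.

B is an open-topped rectangular box: outside dimensions 299×562×369 mm, with a uniform wall and base thickness of 19 mm. The base is a full 299×562 slab on the floor; four walls sit on top of the base. The front and back walls (the −y and +y sides) span the full width; the two side walls fit between them.

C is a spool: two coaxial disc flanges of radius 113 mm and thickness 6 mm, joined by a core cylinder of radius 17 mm and height 281 mm. The lower flange rests on z = 0 and the three cylinders share a vertical axis.

The open box is against the stool's +x side, with their −y faces flush. The spool is on top of the stool, centred.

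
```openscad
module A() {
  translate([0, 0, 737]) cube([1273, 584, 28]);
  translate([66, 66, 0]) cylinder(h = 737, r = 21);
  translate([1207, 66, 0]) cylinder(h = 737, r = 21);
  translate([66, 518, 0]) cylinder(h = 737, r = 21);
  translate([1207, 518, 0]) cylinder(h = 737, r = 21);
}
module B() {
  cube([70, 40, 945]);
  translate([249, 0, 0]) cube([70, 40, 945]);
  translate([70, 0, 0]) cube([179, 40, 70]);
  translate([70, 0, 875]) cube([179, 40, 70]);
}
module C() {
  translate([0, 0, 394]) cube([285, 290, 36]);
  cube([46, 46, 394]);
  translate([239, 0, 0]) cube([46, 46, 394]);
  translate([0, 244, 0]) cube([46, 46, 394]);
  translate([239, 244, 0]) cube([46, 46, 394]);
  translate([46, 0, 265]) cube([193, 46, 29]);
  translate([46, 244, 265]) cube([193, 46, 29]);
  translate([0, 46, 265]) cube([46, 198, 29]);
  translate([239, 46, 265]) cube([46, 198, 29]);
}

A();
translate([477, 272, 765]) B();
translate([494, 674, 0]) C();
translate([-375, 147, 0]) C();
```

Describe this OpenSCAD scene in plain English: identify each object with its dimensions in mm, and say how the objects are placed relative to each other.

A is a table: top 1273 mm (x) × 584 mm (y), 28 mm thick, upper face at z = 765 mm, on four round legs of 42 mm diameter, each leg's bounding box inset 45 mm from the nearest pair of top edges, running from z = 0 to the bottom of the top.

B is a rectangular picture frame lying in the x–z plane (depth along y). The opening is 179 mm wide (x) by 805 mm tall (z), surrounded by a border 70 mm wide on all four sides. The frame is 40 mm deep and is made of two full-height vertical stiles with two horizontal rails fitted between them.

C is a four-legged stool. The seat is 285×290 mm, 36 mm thick, top at z = 430 mm. It stands on four square legs, each 46×46 mm in cross-section, from z = 0 to the seat underside, each flush with a corner of the seat. Four stretchers, 46 mm wide and 29 mm tall, connect adjacent legs with their undersides at z = 265 mm, each running between the inner faces of the legs it joins and aligned with the legs' outer faces on the other axis.

The picture frame is on top of the table, centred. Two stools sit around the table at the +y, −x sides.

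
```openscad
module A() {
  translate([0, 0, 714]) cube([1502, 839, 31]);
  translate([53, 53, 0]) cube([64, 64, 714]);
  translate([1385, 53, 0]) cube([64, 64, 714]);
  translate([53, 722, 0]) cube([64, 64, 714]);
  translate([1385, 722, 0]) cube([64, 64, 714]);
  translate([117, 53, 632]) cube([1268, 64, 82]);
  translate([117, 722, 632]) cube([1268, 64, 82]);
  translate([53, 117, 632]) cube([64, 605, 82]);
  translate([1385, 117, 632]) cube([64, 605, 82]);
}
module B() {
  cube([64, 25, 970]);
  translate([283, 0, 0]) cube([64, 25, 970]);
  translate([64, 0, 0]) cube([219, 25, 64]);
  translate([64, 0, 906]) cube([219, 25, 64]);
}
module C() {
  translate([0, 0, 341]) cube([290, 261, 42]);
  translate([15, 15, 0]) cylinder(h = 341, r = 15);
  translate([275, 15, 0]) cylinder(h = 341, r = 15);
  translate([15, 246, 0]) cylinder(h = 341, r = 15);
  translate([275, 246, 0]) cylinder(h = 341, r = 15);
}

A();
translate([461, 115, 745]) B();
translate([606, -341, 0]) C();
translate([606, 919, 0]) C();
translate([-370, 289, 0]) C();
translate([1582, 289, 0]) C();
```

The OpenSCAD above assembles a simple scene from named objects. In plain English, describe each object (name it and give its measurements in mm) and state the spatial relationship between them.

A is a rectangular dining table. The top is 1502×839×31 mm with its upper surface at z = 745 mm. It stands on four 64×64 mm square legs, each inset 53 mm from the nearest pair of top edges, running from the floor to the underside of the top. Four apron rails, 64 mm thick and 82 mm tall, run between adjacent legs with their top edges flush with the underside of the top and their outer faces flush with the legs' outer faces.

B is a picture frame with a 219×842 mm rectangular opening (x by z) and a uniform 64 mm border on every side. Frame depth is 25 mm along y. It is built from two vertical stiles running the full outside height and two horizontal rails spanning the gap between the stiles.

C is a four-legged stool. The seat is a 290×261×42 mm slab whose top surface is at z = 383 mm; four round legs, each 30 mm in diameter, run from the floor (z = 0) to the underside of the seat, each leg's axis is inset half a diameter from the nearest pair of seat edges (so the leg's bounding box is flush with the corner).

The picture frame is on top of the table. Four stools sit around the table at the −y, +y, −x, +x sides.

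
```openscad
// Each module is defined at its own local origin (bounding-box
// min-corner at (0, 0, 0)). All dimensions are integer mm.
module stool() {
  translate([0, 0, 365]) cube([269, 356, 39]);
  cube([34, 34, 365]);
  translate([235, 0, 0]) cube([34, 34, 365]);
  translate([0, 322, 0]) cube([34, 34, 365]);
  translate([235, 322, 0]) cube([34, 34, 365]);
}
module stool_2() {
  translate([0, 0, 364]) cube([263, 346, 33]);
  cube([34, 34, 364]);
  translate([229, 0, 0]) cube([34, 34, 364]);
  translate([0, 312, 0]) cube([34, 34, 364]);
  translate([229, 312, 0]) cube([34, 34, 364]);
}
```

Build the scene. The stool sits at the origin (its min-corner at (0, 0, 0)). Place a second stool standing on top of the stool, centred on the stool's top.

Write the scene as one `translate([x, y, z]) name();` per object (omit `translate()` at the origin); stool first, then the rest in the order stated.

stool();
translate([3, 5, 404]) stool_2();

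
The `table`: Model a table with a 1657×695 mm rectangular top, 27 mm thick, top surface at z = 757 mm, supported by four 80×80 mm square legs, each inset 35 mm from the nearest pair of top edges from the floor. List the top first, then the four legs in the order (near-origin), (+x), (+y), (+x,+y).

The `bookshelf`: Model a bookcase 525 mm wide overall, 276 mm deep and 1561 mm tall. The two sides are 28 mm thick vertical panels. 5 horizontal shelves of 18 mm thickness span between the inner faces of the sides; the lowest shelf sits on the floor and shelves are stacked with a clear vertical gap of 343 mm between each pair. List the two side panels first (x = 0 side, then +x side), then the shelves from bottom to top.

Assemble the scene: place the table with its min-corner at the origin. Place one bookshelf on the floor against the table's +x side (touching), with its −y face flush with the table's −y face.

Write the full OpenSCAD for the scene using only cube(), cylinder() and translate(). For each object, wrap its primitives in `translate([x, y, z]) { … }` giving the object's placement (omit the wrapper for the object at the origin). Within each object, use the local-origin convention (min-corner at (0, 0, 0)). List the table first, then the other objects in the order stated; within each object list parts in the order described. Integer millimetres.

translate([0, 0, 730]) cube([1657, 695, 27]);
translate([35, 35, 0]) cube([80, 80, 730]);
translate([1542, 35, 0]) cube([80, 80, 730]);
translate([35, 580, 0]) cube([80, 80, 730]);
translate([1542, 580, 0]) cube([80, 80, 730]);
translate([1657, 0, 0]) {
  cube([28, 276, 1561]);
  translate([497, 0, 0]) cube([28, 276, 1561]);
  translate([28, 0, 0]) cube([469, 276, 18]);
  translate([28, 0, 361]) cube([469, 276, 18]);
  translate([28, 0, 722]) cube([469, 276, 18]);
  translate([28, 0, 1083]) cube([469, 276, 18]);
  translate([28, 0, 1444]) cube([469, 276, 18]);
}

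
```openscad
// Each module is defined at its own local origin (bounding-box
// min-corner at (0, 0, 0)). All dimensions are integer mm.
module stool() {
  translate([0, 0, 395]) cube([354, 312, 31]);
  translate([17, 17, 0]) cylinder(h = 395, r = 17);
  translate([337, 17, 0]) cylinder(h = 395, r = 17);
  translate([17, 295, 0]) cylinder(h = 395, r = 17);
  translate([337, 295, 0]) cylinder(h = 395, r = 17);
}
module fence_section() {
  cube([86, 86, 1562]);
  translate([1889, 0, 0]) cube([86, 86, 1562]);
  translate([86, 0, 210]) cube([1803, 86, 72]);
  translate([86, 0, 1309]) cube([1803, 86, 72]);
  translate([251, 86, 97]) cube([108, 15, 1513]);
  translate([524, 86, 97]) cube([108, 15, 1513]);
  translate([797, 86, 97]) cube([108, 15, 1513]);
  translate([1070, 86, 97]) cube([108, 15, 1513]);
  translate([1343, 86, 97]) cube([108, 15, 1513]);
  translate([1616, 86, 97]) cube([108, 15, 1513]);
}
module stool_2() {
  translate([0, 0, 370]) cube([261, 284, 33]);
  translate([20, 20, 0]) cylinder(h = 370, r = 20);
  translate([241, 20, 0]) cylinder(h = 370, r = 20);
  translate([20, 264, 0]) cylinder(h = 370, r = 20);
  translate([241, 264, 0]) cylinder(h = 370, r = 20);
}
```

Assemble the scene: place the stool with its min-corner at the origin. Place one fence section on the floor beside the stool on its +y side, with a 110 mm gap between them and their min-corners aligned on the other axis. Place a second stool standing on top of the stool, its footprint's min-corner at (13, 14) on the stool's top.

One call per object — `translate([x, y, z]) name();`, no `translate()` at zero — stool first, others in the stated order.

stool();
translate([0, 422, 0]) fence_section();
translate([13, 14, 426]) stool_2();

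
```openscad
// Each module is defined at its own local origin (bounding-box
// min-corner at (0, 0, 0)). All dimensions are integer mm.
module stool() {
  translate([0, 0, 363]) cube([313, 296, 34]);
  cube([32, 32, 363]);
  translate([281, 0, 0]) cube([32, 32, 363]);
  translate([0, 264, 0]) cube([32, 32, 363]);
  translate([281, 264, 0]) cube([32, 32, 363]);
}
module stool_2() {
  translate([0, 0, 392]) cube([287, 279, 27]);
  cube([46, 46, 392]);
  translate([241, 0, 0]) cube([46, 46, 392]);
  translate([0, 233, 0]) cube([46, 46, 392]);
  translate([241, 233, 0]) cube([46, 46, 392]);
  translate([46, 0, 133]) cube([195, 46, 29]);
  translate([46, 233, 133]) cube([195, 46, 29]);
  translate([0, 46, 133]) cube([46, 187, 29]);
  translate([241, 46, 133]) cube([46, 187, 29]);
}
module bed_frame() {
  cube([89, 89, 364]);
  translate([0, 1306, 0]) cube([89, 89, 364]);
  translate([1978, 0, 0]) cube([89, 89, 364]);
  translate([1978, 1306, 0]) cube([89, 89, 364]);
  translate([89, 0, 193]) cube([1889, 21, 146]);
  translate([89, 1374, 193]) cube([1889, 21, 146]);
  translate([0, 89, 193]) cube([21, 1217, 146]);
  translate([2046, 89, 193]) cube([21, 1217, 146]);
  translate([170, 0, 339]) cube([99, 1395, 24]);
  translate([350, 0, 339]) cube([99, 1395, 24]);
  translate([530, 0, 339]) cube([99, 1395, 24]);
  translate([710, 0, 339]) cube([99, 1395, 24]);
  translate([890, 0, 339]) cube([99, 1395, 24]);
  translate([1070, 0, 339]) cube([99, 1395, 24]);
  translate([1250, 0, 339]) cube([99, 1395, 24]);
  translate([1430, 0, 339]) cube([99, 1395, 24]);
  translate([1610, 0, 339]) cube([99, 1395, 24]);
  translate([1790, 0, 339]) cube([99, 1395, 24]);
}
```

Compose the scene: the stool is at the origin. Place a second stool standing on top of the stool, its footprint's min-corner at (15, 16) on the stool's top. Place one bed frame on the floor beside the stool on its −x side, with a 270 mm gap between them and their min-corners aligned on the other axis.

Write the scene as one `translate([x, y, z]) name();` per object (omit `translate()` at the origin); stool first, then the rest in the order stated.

stool();
translate([15, 16, 397]) stool_2();
translate([-2337, 0, 0]) bed_frame();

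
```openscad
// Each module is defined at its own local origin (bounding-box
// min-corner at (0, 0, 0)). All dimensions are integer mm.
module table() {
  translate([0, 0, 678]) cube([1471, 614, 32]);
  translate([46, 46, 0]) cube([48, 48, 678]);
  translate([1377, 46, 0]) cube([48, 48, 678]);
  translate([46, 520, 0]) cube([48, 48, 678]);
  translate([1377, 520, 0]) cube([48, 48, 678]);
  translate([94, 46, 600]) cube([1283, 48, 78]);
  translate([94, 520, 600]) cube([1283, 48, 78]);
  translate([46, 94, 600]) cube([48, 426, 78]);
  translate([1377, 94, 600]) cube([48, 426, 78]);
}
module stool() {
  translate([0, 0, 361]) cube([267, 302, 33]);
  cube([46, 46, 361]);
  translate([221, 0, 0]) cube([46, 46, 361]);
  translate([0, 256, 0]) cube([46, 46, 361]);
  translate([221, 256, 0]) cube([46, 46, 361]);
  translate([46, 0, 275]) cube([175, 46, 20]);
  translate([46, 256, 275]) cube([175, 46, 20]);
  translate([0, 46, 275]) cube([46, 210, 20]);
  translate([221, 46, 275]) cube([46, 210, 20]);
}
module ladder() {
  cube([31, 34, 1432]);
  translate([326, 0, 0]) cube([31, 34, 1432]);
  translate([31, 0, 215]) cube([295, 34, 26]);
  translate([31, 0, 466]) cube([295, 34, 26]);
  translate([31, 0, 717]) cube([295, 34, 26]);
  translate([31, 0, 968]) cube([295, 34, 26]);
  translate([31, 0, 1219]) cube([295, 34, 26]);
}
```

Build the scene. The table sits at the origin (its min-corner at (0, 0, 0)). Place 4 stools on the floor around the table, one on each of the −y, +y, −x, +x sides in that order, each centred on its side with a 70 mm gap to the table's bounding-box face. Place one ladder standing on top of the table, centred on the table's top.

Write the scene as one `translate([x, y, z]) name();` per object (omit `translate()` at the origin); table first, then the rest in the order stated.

table();
translate([602, -372, 0]) stool();
translate([602, 684, 0]) stool();
translate([-337, 156, 0]) stool();
translate([1541, 156, 0]) stool();
translate([557, 290, 710]) ladder();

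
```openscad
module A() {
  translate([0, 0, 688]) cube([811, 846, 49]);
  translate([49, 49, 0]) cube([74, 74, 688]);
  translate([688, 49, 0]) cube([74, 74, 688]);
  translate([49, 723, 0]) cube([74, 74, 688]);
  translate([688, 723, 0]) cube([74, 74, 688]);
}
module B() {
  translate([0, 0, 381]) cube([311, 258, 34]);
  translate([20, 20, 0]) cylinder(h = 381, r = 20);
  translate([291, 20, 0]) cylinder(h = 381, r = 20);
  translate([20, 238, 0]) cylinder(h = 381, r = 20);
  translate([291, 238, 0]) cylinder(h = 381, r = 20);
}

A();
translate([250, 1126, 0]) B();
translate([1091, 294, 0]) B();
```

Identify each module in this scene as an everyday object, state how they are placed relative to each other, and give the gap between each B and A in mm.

Each stool's nearest face is 280 mm from the table's bounding box.

A is a table. B is a stool. Two stools sit around the table at the +y, +x sides. The gap between each stool and the table is 280 mm.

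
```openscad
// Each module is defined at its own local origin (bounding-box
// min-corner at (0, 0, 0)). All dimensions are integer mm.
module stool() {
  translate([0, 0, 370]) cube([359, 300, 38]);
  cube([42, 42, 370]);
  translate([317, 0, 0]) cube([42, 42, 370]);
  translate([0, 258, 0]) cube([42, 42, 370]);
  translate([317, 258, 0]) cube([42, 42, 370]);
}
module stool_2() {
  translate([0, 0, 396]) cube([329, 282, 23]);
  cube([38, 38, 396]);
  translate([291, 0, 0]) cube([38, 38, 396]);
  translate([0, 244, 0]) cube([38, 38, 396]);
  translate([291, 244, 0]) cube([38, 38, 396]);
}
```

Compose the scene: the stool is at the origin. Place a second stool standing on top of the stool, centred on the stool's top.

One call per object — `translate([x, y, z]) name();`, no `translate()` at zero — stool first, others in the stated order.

stool();
translate([15, 9, 408]) stool_2();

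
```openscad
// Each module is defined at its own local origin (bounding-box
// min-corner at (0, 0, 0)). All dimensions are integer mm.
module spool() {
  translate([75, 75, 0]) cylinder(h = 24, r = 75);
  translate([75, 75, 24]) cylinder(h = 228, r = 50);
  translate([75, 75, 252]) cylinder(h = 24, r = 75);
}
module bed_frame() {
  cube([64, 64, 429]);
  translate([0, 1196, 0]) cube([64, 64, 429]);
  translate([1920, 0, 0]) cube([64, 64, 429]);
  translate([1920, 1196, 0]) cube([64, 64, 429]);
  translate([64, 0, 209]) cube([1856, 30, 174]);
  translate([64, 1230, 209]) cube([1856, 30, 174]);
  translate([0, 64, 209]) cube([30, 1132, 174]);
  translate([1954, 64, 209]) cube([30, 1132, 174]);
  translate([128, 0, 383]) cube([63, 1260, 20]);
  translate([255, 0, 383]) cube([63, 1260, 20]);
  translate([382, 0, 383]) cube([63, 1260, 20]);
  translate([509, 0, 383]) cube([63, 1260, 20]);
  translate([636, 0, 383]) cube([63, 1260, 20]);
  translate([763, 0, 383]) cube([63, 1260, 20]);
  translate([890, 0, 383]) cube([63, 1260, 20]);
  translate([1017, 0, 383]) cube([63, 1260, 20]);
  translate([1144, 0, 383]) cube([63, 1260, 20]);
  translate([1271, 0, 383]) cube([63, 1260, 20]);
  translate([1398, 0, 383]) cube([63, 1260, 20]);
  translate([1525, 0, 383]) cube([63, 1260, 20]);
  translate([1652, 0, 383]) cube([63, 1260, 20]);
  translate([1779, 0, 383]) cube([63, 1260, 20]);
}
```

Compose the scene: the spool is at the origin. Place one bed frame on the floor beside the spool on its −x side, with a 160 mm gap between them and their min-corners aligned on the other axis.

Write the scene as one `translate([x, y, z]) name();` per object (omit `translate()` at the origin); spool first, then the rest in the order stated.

spool();
translate([-2144, 0, 0]) bed_frame();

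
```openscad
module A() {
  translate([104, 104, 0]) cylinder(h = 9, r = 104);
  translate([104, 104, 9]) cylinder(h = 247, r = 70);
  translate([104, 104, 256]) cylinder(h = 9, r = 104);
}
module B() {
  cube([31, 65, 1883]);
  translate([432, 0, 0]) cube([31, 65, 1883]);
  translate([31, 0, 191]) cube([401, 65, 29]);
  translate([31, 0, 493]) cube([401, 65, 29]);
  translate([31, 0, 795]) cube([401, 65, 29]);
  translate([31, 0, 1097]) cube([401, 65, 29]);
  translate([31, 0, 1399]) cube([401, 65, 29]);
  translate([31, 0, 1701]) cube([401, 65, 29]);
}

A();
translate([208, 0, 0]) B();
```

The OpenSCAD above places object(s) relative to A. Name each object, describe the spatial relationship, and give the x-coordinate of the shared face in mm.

The spool's +x face and the ladder's −x face are both at x = 208 mm.

A is a spool. B is a ladder. The ladder is against the spool's +x side, with their −y faces flush. The x-coordinate of the shared face is 208 mm.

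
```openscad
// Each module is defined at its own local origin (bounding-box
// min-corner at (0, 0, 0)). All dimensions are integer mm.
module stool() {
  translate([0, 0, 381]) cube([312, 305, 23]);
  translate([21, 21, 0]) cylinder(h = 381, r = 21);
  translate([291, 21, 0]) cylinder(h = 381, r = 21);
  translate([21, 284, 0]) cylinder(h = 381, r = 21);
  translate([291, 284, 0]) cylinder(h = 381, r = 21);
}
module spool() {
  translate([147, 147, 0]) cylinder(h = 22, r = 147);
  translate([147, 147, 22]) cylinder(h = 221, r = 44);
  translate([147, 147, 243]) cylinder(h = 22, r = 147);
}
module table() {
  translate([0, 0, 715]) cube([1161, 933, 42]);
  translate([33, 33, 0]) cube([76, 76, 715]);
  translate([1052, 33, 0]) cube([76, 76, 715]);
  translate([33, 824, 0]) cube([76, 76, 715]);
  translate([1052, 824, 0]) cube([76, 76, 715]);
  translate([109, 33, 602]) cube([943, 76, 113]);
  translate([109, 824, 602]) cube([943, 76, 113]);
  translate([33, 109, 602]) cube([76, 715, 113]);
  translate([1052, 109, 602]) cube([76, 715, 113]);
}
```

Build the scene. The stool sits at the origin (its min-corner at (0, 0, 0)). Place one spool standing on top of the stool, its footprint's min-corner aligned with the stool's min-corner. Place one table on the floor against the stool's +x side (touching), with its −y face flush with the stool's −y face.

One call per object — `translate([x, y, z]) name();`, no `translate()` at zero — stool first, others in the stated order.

stool();
translate([0, 0, 404]) spool();
translate([312, 0, 0]) table();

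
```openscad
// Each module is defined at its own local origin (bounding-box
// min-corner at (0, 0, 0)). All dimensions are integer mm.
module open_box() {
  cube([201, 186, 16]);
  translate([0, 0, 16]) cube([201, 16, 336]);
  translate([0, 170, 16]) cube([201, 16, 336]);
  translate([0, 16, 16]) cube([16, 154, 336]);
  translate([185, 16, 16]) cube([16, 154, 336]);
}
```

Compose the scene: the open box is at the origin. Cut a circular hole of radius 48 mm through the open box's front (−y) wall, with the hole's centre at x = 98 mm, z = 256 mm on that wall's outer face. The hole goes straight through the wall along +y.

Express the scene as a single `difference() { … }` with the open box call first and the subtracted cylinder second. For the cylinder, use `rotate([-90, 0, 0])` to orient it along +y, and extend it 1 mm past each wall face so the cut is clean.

difference() {
  open_box();
  translate([98, -1, 256]) rotate([-90, 0, 0]) cylinder(h = 18, r = 48);
}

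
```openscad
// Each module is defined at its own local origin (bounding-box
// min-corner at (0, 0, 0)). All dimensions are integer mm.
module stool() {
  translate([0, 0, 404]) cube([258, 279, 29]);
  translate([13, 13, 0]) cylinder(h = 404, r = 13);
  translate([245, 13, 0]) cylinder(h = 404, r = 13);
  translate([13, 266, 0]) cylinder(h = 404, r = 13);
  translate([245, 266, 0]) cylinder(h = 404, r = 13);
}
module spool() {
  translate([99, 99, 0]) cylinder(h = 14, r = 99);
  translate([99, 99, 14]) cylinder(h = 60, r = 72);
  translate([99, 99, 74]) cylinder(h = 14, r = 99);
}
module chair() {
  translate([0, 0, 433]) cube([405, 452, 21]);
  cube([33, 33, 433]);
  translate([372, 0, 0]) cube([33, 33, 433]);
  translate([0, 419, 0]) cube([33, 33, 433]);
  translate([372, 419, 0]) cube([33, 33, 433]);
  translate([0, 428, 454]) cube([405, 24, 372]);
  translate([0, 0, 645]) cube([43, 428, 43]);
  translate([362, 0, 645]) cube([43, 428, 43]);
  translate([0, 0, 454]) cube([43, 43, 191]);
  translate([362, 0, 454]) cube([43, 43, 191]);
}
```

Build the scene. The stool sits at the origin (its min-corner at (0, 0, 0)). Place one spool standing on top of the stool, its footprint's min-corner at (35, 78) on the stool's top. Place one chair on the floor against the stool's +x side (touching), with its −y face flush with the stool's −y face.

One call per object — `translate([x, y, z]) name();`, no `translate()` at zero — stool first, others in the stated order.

stool();
translate([35, 78, 433]) spool();
translate([258, 0, 0]) chair();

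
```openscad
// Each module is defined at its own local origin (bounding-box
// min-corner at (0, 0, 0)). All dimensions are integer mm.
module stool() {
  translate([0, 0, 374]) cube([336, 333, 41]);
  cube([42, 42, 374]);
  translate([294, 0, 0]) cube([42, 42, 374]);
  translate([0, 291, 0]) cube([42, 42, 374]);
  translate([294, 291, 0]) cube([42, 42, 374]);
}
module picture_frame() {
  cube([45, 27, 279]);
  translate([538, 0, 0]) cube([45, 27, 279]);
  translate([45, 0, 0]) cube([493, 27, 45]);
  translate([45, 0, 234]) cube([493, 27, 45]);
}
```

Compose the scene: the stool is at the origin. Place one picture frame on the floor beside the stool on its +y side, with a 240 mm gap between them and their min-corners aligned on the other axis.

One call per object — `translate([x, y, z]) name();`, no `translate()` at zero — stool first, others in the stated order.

stool();
translate([0, 573, 0]) picture_frame();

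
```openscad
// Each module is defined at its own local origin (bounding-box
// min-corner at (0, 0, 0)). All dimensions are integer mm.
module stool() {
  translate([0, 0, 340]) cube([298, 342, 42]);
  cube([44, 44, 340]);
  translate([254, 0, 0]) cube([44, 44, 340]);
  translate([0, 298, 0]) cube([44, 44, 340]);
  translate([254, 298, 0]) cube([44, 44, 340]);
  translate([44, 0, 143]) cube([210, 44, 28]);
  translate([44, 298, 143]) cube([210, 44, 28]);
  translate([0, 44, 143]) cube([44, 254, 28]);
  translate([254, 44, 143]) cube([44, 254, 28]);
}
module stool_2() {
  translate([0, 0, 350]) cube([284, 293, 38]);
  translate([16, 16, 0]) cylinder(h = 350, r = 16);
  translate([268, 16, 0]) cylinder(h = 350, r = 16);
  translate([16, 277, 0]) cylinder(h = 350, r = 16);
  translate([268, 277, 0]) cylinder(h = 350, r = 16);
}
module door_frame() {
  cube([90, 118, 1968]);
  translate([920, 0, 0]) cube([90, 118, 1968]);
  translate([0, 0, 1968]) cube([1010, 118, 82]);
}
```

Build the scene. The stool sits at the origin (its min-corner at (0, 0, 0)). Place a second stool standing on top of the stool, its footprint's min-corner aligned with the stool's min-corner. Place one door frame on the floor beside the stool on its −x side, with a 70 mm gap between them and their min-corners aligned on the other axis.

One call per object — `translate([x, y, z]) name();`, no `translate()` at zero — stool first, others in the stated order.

stool();
translate([0, 0, 382]) stool_2();
translate([-1080, 0, 0]) door_frame();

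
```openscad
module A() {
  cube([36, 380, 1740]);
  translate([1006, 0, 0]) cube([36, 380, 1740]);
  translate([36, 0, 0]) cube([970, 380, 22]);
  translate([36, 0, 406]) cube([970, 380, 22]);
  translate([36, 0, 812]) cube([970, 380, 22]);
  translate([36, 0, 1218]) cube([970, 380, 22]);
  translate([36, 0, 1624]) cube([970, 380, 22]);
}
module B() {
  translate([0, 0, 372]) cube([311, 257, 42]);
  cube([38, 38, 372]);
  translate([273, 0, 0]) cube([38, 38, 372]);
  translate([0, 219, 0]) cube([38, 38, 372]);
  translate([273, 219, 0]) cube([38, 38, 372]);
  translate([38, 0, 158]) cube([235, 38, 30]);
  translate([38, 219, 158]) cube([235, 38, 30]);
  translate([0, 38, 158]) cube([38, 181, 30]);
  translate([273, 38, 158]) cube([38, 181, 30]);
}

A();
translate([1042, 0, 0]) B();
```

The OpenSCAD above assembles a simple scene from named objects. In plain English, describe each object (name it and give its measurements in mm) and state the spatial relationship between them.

A is an open bookshelf. Two side panels, each 36 mm thick, 380 mm deep and 1740 mm tall, stand 1042 mm apart (outside-to-outside). Between them sit 5 shelves, each 22 mm thick and 380 mm deep, spanning the full gap between the sides. The bottom shelf rests on the floor (its underside at z = 0) and the clear gap between one shelf's top and the next shelf's underside is 384 mm.

B is a four-legged stool. The seat is a 311×257×42 mm slab whose top surface is at z = 414 mm; four square legs, each 38×38 mm in cross-section, run from the floor (z = 0) to the underside of the seat, each flush with a corner of the seat. Four stretchers, 38 mm wide and 30 mm tall, connect adjacent legs with their undersides at z = 158 mm, each running between the inner faces of the legs it joins and aligned with the legs' outer faces on the other axis.

The stool is against the bookshelf's +x side, with their −y faces flush.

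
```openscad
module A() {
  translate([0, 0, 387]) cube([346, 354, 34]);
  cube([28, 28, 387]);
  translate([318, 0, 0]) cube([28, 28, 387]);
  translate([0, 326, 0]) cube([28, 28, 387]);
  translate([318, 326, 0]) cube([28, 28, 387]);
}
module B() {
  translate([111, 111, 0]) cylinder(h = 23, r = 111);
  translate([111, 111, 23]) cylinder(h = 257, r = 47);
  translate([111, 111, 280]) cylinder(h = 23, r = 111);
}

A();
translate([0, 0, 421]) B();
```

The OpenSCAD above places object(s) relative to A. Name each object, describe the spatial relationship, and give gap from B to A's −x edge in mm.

The spool's min-x is at 0; the stool's min-x is 0; gap = 0 mm.

A is a stool. B is a spool. The spool is on top of the stool. The gap from the spool to the stool's −x edge is 0 mm.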